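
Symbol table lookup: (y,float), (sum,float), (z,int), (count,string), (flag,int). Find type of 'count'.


Lookup 'count' → type string


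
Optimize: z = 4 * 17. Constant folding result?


4 * 17 = 68 at compile time
Optimized: z = 68


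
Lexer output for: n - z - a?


Scan left to right, longest-match per lexeme
Tokens: ID(n), OP(-), ID(z), OP(-), ID(a)


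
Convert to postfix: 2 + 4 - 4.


Left to right (same or higher precedence on left)
Postfix: 2 4 + 4 -


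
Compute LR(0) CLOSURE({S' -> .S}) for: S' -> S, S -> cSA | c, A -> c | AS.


Start: S' -> .S
For each item with dot before a nonterminal B, add B -> .γ for every B-production
Closure: [S' -> .S, S -> .cSA, S -> .c]


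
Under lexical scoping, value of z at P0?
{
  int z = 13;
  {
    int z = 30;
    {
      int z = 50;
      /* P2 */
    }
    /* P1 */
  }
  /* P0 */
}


z declared in the same block as P0
z = 13


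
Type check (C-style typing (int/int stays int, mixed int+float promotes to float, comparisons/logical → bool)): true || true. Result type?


Operand types: bool || bool
Rule: logical operators take bool operands and yield bool
Result type: bool


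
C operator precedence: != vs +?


'+' is additive (level 9); '!=' is equality (level 6)
Higher level binds tighter
'+' has higher precedence than '!='


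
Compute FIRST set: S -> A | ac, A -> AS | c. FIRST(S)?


Per alternative of S: FIRST(A) = {c}; FIRST(ac) = {a}
FIRST(S) = {a, c}


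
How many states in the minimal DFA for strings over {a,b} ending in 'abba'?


Track the longest suffix of input matching a prefix of 'abba': 5 classes (prefixes of length 0..4)
Minimal DFA: 5 states


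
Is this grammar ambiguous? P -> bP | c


right-linear, alternatives start with distinct terminals 'b' vs 'c': unique leftmost derivation
Unambiguous


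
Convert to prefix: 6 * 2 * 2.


left-to-right (same/higher precedence on left): tree is (* (* 6 2) 2)
Prefix: * * 6 2 2


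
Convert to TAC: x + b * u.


Break into single-operator statements:
t1 = b * u
t2 = x + t1


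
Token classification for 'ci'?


Pattern: letter/underscore followed by alphanumerics, not a keyword
Type: IDENTIFIER


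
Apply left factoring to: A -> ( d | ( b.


Common prefix: '('
Factored: A -> ( A', A' -> d | b


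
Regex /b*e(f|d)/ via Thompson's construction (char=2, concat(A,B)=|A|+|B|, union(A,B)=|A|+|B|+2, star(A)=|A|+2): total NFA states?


Syntax tree has 4 char leaf(s), 1 union(s), 1 star(s)
chars contribute 4×2 = 8; each union adds +2; each star adds +2
Total: 8 + 2 + 2 = 12 states


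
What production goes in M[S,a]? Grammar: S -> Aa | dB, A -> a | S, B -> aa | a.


For [S, a]: 'a' ∈ FIRST(Aa)
Entry: S -> Aa


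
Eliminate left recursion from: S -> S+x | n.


Left-recursive alternatives: S+x; non-recursive: n
Introduce S': S -> nS', S' -> +xS' | ε


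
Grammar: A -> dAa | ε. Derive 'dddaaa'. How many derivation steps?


Derivation: A => dAa => ddAaa => dddAaaa => dddaaa
Steps: 4


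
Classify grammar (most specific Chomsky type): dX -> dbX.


LHS has context (more than one symbol) and |LHS| ≤ |RHS|
Classification: Type 1 (Context-Sensitive)


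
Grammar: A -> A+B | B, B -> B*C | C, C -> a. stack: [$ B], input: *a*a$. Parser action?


shift '*' to continue B -> B*C
Action: shift


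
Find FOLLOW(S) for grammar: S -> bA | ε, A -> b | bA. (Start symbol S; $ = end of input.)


$ ∈ FOLLOW(S). For each A -> αBβ: add FIRST(β)\{ε} to FOLLOW(B); if β nullable, add FOLLOW(A).
FOLLOW(S) = {$}


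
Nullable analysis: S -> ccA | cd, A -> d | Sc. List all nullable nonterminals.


A nonterminal is nullable iff some alternative derives ε (directly, or every symbol in it is nullable)
Nullable: {}


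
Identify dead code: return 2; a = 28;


statement follows a return and is unreachable
Dead: 'a = 28'


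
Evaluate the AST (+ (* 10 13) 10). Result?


Evaluate inner: (* 10 13) = 130
Evaluate root: (+ 130 10) = 140
Result: 140


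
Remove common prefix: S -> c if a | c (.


Common prefix: 'c'
Factored: S -> c S', S' -> if a | (


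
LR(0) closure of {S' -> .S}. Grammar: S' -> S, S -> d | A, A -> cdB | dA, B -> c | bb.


Start: S' -> .S
For each item with dot before a nonterminal B, add B -> .γ for every B-production
Closure: [S' -> .S, S -> .d, S -> .A, A -> .cdB, A -> .dA]


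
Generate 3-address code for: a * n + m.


Break into single-operator statements:
t1 = a * n
t2 = t1 + m


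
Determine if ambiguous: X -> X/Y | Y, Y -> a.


precedence layered via separate nonterminal Y: deterministic
Unambiguous


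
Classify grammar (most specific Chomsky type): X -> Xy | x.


Left-linear: every RHS is a terminal or one nonterminal followed by a terminal
Classification: Type 3 (Regular)


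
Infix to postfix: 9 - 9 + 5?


Left to right (same or higher precedence on left)
Postfix: 9 9 - 5 +


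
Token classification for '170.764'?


Pattern: digits with a decimal point
Type: FLOAT_LITERAL


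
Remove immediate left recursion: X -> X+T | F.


Left-recursive alternatives: X+T; non-recursive: F
Introduce X': X -> FX', X' -> +TX' | ε


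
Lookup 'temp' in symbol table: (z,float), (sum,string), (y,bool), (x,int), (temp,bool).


Lookup 'temp' → type bool


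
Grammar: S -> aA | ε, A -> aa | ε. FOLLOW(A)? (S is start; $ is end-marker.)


$ ∈ FOLLOW(S). For each A -> αBβ: add FIRST(β)\{ε} to FOLLOW(B); if β nullable, add FOLLOW(A).
FOLLOW(A) = {$}


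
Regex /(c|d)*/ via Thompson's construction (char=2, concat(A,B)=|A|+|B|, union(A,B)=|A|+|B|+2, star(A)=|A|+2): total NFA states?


Syntax tree has 2 char leaf(s), 1 union(s), 1 star(s)
chars contribute 2×2 = 4; each union adds +2; each star adds +2
Total: 4 + 2 + 2 = 8 states


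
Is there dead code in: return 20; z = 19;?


statement follows a return and is unreachable
Dead: 'z = 19'


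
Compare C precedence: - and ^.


'-' is additive (level 9); '^' is bitwise XOR (level 4)
Higher level binds tighter
'-' has higher precedence than '^'


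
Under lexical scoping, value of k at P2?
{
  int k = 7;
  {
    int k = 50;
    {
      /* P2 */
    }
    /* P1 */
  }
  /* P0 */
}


P2's block does not declare k; resolves to the enclosing declaration at depth 1
k = 50


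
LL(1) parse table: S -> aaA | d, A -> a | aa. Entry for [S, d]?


For [S, d]: 'd' ∈ FIRST(d)
Entry: S -> d


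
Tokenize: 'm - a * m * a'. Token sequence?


Scan left to right, longest-match per lexeme
Tokens: ID(m), OP(-), ID(a), OP(*), ID(m), OP(*), ID(a)


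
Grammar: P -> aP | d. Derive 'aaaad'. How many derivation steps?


Derivation: P => aP => aaP => aaaP => aaaaP => aaaad
Steps: 5


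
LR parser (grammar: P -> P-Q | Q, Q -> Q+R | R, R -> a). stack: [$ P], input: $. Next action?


start symbol P on stack, input exhausted
Action: accept


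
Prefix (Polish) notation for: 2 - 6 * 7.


'*' binds tighter: tree is (- 2 (* 6 7))
Prefix: - 2 * 6 7


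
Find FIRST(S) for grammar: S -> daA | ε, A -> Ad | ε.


Per alternative of S: FIRST(daA) = {d}; FIRST(ε) = {ε}
FIRST(S) = {d, ε}


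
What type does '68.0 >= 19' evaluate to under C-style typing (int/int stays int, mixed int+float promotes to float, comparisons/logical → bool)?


Operand types: float >= int
Rule: comparison yields bool
Result type: bool


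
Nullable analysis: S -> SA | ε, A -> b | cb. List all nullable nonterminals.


A nonterminal is nullable iff some alternative derives ε (directly, or every symbol in it is nullable)
Nullable: {S}


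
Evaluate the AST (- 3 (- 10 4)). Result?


Evaluate inner: (- 10 4) = 6
Evaluate root: (- 3 6) = -3
Result: -3


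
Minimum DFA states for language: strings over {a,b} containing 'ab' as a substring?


KMP-style automaton: 2 progress states + 1 absorbing accept = 3
Minimal DFA: 3 states


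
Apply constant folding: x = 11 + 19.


11 + 19 = 30 at compile time
Optimized: x = 30


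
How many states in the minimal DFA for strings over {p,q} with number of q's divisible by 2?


Track (count of q) mod 2: states 0..1, accept at 0
Minimal DFA: 2 states


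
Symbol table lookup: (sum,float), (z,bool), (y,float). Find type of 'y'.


Lookup 'y' → type float


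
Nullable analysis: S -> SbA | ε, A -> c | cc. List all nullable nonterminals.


A nonterminal is nullable iff some alternative derives ε (directly, or every symbol in it is nullable)
Nullable: {S}


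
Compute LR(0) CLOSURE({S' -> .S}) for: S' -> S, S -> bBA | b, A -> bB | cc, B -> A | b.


Start: S' -> .S
For each item with dot before a nonterminal B, add B -> .γ for every B-production
Closure: [S' -> .S, S -> .bBA, S -> .b]


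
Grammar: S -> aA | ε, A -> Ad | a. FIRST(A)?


Per alternative of A: FIRST(Ad) = {a}; FIRST(a) = {a}
FIRST(A) = {a}


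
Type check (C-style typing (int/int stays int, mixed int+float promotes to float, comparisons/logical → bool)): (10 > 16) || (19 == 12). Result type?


Operand types: bool || bool
Rule: logical operators take bool operands and yield bool
Result type: bool


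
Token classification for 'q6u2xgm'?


Pattern: letter/underscore followed by alphanumerics, not a keyword
Type: IDENTIFIER


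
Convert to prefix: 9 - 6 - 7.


left-to-right (same/higher precedence on left): tree is (- (- 9 6) 7)
Prefix: - - 9 6 7


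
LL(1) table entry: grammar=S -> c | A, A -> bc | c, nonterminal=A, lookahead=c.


For [A, c]: 'c' ∈ FIRST(c)
Entry: A -> c


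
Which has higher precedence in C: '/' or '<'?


'/' is multiplicative (level 10); '<' is relational (level 7)
Higher level binds tighter
'/' has higher precedence than '<'


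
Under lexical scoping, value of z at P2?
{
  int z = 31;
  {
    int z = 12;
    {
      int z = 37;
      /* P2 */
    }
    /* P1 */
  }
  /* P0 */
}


z declared in the same block as P2
z = 37


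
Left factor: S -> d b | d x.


Common prefix: 'd'
Factored: S -> d S', S' -> b | x


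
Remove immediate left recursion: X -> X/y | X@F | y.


Left-recursive alternatives: X/y, X@F; non-recursive: y
Introduce X': X -> yX', X' -> /yX' | @FX' | ε


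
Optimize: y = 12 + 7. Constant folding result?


12 + 7 = 19 at compile time
Optimized: y = 19


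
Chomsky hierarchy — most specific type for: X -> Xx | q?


Left-linear: every RHS is a terminal or one nonterminal followed by a terminal
Classification: Type 3 (Regular)


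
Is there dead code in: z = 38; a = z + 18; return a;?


z is read by a's definition; a is returned
No dead code


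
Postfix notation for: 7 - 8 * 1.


* has higher precedence, evaluate 8*1 first
Postfix: 7 8 1 * -


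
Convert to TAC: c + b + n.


Break into single-operator statements:
t1 = c + b
t2 = t1 + n


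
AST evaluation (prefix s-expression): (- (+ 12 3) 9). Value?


Evaluate inner: (+ 12 3) = 15
Evaluate root: (- 15 9) = 6
Result: 6


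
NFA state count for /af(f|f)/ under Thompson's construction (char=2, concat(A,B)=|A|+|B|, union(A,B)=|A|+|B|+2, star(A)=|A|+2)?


Syntax tree has 4 char leaf(s), 1 union(s), 0 star(s)
chars contribute 4×2 = 8; each union adds +2; each star adds +2
Total: 8 + 2 + 0 = 10 states


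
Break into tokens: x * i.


Scan left to right, longest-match per lexeme
Tokens: ID(x), OP(*), ID(i)


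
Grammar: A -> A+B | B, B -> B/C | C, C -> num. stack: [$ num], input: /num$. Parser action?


'num' on top is the handle for C -> num
Action: reduce (C -> num)


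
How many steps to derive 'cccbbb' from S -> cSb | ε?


Derivation: S => cSb => ccSbb => cccSbbb => cccbbb
Steps: 4


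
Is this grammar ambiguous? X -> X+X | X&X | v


'v+v&v' has two parse trees (no precedence encoded between + and &)
Ambiguous


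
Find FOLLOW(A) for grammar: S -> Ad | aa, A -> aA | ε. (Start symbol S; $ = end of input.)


$ ∈ FOLLOW(S). For each A -> αBβ: add FIRST(β)\{ε} to FOLLOW(B); if β nullable, add FOLLOW(A).
FOLLOW(A) = {d}


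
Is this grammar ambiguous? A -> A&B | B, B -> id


precedence layered via separate nonterminal B: deterministic
Unambiguous


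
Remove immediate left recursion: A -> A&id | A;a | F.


Left-recursive alternatives: A&id, A;a; non-recursive: F
Introduce A': A -> FA', A' -> &idA' | ;aA' | ε


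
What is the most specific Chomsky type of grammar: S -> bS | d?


Right-linear: every RHS is a terminal or a terminal followed by one nonterminal
Classification: Type 3 (Regular)


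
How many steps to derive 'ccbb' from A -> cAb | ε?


Derivation: A => cAb => ccAbb => ccbb
Steps: 3


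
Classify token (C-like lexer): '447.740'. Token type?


Pattern: digits with a decimal point
Type: FLOAT_LITERAL


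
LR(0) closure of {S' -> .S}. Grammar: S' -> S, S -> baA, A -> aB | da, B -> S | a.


Start: S' -> .S
For each item with dot before a nonterminal B, add B -> .γ for every B-production
Closure: [S' -> .S, S -> .baA]


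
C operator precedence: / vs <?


'/' is multiplicative (level 10); '<' is relational (level 7)
Higher level binds tighter
'/' has higher precedence than '<'


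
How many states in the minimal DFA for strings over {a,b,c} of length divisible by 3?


Track length mod 3: states 0..2, accept at 0
Minimal DFA: 3 states


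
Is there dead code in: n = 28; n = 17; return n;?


first assignment to n is overwritten before any read
Dead: 'n = 28'


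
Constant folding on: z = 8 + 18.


8 + 18 = 26 at compile time
Optimized: z = 26


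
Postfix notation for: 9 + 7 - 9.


Left to right (same or higher precedence on left)
Postfix: 9 7 + 9 -


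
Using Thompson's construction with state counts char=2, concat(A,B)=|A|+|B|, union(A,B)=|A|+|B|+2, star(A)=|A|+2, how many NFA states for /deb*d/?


Syntax tree has 4 char leaf(s), 0 union(s), 1 star(s)
chars contribute 4×2 = 8; each union adds +2; each star adds +2
Total: 8 + 0 + 2 = 10 states


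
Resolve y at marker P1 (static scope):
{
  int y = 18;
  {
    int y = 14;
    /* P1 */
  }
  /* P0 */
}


y declared in the same block as P1
y = 14


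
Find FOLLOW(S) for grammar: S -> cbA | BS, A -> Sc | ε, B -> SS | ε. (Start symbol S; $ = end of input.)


$ ∈ FOLLOW(S). For each A -> αBβ: add FIRST(β)\{ε} to FOLLOW(B); if β nullable, add FOLLOW(A).
FOLLOW(S) = {$, c}


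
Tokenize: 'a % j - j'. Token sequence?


Scan left to right, longest-match per lexeme
Tokens: ID(a), OP(%), ID(j), OP(-), ID(j)


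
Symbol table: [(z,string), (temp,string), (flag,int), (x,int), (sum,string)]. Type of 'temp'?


Lookup 'temp' → type string


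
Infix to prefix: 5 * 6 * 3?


left-to-right (same/higher precedence on left): tree is (* (* 5 6) 3)
Prefix: * * 5 6 3


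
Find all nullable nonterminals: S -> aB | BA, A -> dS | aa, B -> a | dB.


A nonterminal is nullable iff some alternative derives ε (directly, or every symbol in it is nullable)
Nullable: {}


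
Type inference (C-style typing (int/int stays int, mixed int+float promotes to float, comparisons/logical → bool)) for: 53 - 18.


Operand types: int - int
Rule: mixed int/float promotes to float; int/int stays int
Result type: int


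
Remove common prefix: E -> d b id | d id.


Common prefix: 'd'
Factored: E -> d E', E' -> b id | id


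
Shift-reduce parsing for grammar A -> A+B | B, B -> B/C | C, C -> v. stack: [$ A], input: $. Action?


start symbol A on stack, input exhausted
Action: accept


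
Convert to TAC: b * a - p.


Break into single-operator statements:
t1 = b * a
t2 = t1 - p


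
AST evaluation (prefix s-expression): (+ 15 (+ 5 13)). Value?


Evaluate inner: (+ 5 13) = 18
Evaluate root: (+ 15 18) = 33
Result: 33


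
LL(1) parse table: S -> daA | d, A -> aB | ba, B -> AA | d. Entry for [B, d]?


For [B, d]: 'd' ∈ FIRST(d)
Entry: B -> d


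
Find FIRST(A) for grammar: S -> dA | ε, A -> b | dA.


Per alternative of A: FIRST(b) = {b}; FIRST(dA) = {d}
FIRST(A) = {b, d}


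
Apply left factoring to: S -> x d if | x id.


Common prefix: 'x'
Factored: S -> x S', S' -> d if | id


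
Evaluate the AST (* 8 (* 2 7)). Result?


Evaluate inner: (* 2 7) = 14
Evaluate root: (* 8 14) = 112
Result: 112


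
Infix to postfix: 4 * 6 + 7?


Left to right (same or higher precedence on left)
Postfix: 4 6 * 7 +


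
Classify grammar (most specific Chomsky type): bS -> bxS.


LHS has context (more than one symbol) and |LHS| ≤ |RHS|
Classification: Type 1 (Context-Sensitive)


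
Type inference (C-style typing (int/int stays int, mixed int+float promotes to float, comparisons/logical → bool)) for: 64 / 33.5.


Operand types: int / float
Rule: mixed int/float promotes to float; int/int stays int
Result type: float


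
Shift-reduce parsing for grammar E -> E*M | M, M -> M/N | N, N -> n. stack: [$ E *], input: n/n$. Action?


no handle ('E*' is not any RHS); shift 'n'
Action: shift


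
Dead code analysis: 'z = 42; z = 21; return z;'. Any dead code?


first assignment to z is overwritten before any read
Dead: 'z = 42'


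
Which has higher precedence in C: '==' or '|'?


'==' is equality (level 6); '|' is bitwise OR (level 3)
Higher level binds tighter
'==' has higher precedence than '|'


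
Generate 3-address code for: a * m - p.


Break into single-operator statements:
t1 = a * m
t2 = t1 - p


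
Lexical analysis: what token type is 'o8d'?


Pattern: letter/underscore followed by alphanumerics, not a keyword
Type: IDENTIFIER


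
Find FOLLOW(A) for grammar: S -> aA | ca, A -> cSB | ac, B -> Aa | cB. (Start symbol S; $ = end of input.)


$ ∈ FOLLOW(S). For each A -> αBβ: add FIRST(β)\{ε} to FOLLOW(B); if β nullable, add FOLLOW(A).
FOLLOW(A) = {$, a, c}


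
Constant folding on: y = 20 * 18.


20 * 18 = 360 at compile time
Optimized: y = 360


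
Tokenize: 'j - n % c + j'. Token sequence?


Scan left to right, longest-match per lexeme
Tokens: ID(j), OP(-), ID(n), OP(%), ID(c), OP(+), ID(j)


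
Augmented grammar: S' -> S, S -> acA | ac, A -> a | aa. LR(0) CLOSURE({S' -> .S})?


Start: S' -> .S
For each item with dot before a nonterminal B, add B -> .γ for every B-production
Closure: [S' -> .S, S -> .acA, S -> .ac]


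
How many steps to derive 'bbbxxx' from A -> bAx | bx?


Derivation: A => bAx => bbAxx => bbbxxx
Steps: 3


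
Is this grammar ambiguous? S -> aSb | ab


balanced a^n…b^n: each string has a unique parse
Unambiguous


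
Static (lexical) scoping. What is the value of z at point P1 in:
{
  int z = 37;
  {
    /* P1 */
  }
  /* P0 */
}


P1's block does not declare z; resolves to the enclosing declaration at depth 0
z = 37


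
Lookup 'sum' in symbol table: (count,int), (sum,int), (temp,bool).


Lookup 'sum' → type int


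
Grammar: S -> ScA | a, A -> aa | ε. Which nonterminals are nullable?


A nonterminal is nullable iff some alternative derives ε (directly, or every symbol in it is nullable)
Nullable: {A}


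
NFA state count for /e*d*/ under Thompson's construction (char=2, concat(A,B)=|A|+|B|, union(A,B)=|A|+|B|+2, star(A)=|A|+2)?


Syntax tree has 2 char leaf(s), 0 union(s), 2 star(s)
chars contribute 2×2 = 4; each union adds +2; each star adds +2
Total: 4 + 0 + 4 = 8 states


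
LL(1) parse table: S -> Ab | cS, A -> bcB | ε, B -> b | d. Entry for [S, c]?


For [S, c]: 'c' ∈ FIRST(cS)
Entry: S -> cS


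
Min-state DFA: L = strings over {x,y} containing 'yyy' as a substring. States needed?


KMP-style automaton: 3 progress states + 1 absorbing accept = 4
Minimal DFA: 4 states


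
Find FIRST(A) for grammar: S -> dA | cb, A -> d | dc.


Per alternative of A: FIRST(d) = {d}; FIRST(dc) = {d}
FIRST(A) = {d}


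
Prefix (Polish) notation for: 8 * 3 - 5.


left-to-right (same/higher precedence on left): tree is (- (* 8 3) 5)
Prefix: - * 8 3 5


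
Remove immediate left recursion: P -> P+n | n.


Left-recursive alternatives: P+n; non-recursive: n
Introduce P': P -> nP', P' -> +nP' | ε


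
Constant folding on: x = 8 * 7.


8 * 7 = 56 at compile time
Optimized: x = 56


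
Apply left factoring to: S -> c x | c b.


Common prefix: 'c'
Factored: S -> c S', S' -> x | b


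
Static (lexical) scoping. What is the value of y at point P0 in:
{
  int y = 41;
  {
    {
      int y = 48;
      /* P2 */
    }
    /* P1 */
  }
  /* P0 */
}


y declared in the same block as P0
y = 41


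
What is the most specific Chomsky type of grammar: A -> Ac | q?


Left-linear: every RHS is a terminal or one nonterminal followed by a terminal
Classification: Type 3 (Regular)


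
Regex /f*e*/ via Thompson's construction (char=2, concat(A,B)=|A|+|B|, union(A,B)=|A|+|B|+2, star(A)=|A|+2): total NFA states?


Syntax tree has 2 char leaf(s), 0 union(s), 2 star(s)
chars contribute 2×2 = 4; each union adds +2; each star adds +2
Total: 4 + 0 + 4 = 8 states


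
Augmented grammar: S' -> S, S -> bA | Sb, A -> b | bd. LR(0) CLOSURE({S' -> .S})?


Start: S' -> .S
For each item with dot before a nonterminal B, add B -> .γ for every B-production
Closure: [S' -> .S, S -> .bA, S -> .Sb]


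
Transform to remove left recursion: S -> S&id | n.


Left-recursive alternatives: S&id; non-recursive: n
Introduce S': S -> nS', S' -> &idS' | ε


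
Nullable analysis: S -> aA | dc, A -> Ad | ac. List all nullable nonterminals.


A nonterminal is nullable iff some alternative derives ε (directly, or every symbol in it is nullable)
Nullable: {}


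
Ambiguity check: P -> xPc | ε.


balanced x^n…c^n: each string has a unique parse
Unambiguous


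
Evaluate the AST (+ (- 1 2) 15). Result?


Evaluate inner: (- 1 2) = -1
Evaluate root: (+ -1 15) = 14
Result: 14


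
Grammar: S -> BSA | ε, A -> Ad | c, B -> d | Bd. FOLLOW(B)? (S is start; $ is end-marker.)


$ ∈ FOLLOW(S). For each A -> αBβ: add FIRST(β)\{ε} to FOLLOW(B); if β nullable, add FOLLOW(A).
FOLLOW(B) = {c, d}


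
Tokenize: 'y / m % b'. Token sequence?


Scan left to right, longest-match per lexeme
Tokens: ID(y), OP(/), ID(m), OP(%), ID(b)


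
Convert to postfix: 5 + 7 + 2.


Left to right (same or higher precedence on left)
Postfix: 5 7 + 2 +


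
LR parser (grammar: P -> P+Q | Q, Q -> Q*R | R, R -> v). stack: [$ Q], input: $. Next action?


lookahead ∉ {*} so Q won't extend; reduce P -> Q
Action: reduce (P -> Q)


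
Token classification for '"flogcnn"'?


Pattern: double-quoted sequence
Type: STRING_LITERAL


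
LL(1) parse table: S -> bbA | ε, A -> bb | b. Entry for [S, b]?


For [S, b]: 'b' ∈ FIRST(bbA)
Entry: S -> bbA


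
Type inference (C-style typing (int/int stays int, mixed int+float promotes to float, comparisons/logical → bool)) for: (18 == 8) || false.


Operand types: bool || bool
Rule: logical operators take bool operands and yield bool
Result type: bool


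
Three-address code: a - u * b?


Break into single-operator statements:
t1 = u * b
t2 = a - t1


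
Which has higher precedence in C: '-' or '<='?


'-' is additive (level 9); '<=' is relational (level 7)
Higher level binds tighter
'-' has higher precedence than '<='


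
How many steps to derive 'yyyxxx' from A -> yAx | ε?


Derivation: A => yAx => yyAxx => yyyAxxx => yyyxxx
Steps: 4


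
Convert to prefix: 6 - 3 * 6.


'*' binds tighter: tree is (- 6 (* 3 6))
Prefix: - 6 * 3 6


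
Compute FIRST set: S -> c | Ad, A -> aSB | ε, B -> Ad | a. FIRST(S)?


Per alternative of S: FIRST(c) = {c}; FIRST(Ad) = {a, d}
FIRST(S) = {a, c, d}


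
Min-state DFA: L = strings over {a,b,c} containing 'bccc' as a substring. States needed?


KMP-style automaton: 4 progress states + 1 absorbing accept = 5
Minimal DFA: 5 states


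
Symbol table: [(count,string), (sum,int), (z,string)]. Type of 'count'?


Lookup 'count' → type string


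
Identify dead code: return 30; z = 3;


statement follows a return and is unreachable
Dead: 'z = 3'


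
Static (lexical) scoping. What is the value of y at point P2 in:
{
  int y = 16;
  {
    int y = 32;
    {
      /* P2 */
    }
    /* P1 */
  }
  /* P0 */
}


P2's block does not declare y; resolves to the enclosing declaration at depth 1
y = 32


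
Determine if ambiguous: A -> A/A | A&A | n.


'n/n&n' has two parse trees (no precedence encoded between / and &)
Ambiguous


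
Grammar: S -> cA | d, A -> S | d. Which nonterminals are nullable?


A nonterminal is nullable iff some alternative derives ε (directly, or every symbol in it is nullable)
Nullable: {}


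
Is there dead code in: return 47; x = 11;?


statement follows a return and is unreachable
Dead: 'x = 11'


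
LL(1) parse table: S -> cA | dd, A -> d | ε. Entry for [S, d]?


For [S, d]: 'd' ∈ FIRST(dd)
Entry: S -> dd


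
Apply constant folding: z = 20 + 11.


20 + 11 = 31 at compile time
Optimized: z = 31


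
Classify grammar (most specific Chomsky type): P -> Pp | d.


Left-linear: every RHS is a terminal or one nonterminal followed by a terminal
Classification: Type 3 (Regular)


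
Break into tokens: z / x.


Scan left to right, longest-match per lexeme
Tokens: ID(z), OP(/), ID(x)


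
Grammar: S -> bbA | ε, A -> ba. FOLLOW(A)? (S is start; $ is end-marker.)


$ ∈ FOLLOW(S). For each A -> αBβ: add FIRST(β)\{ε} to FOLLOW(B); if β nullable, add FOLLOW(A).
FOLLOW(A) = {$}


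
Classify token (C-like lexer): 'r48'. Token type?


Pattern: letter/underscore followed by alphanumerics, not a keyword
Type: IDENTIFIER


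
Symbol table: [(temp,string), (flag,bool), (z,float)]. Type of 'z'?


Lookup 'z' → type float


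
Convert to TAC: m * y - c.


Break into single-operator statements:
t1 = m * y
t2 = t1 - c


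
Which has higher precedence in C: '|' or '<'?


'<' is relational (level 7); '|' is bitwise OR (level 3)
Higher level binds tighter
'<' has higher precedence than '|'


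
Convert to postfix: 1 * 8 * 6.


Left to right (same or higher precedence on left)
Postfix: 1 8 * 6 *


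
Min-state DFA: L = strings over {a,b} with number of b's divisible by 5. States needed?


Track (count of b) mod 5: states 0..4, accept at 0
Minimal DFA: 5 states


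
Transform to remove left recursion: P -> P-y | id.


Left-recursive alternatives: P-y; non-recursive: id
Introduce P': P -> idP', P' -> -yP' | ε


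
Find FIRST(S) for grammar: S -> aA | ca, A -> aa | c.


Per alternative of S: FIRST(aA) = {a}; FIRST(ca) = {c}
FIRST(S) = {a, c}


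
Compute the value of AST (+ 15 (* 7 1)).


Evaluate inner: (* 7 1) = 7
Evaluate root: (+ 15 7) = 22
Result: 22


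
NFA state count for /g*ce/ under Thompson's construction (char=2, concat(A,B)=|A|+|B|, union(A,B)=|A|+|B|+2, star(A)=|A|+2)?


Syntax tree has 3 char leaf(s), 0 union(s), 1 star(s)
chars contribute 3×2 = 6; each union adds +2; each star adds +2
Total: 6 + 0 + 2 = 8 states


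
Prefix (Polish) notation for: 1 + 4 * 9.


'*' binds tighter: tree is (+ 1 (* 4 9))
Prefix: + 1 * 4 9


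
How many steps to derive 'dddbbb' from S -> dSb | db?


Derivation: S => dSb => ddSbb => dddbbb
Steps: 3


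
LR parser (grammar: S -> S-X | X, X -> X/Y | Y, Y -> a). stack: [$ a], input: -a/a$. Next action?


'a' on top is the handle for Y -> a
Action: reduce (Y -> a)


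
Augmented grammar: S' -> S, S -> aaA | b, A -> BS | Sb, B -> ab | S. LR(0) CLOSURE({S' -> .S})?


Start: S' -> .S
For each item with dot before a nonterminal B, add B -> .γ for every B-production
Closure: [S' -> .S, S -> .aaA, S -> .b]


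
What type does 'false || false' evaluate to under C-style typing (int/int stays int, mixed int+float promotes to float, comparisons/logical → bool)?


Operand types: bool || bool
Rule: logical operators take bool operands and yield bool
Result type: bool


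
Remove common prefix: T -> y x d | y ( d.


Common prefix: 'y'
Factored: T -> y T', T' -> x d | ( d


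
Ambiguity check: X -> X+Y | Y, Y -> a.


precedence layered via separate nonterminal Y: deterministic
Unambiguous


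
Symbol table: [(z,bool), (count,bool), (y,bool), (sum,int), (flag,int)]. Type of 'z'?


Lookup 'z' → type bool


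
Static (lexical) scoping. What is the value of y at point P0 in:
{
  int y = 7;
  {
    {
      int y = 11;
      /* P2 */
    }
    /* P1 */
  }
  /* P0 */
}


y declared in the same block as P0
y = 7


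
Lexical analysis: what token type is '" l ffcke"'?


Pattern: double-quoted sequence
Type: STRING_LITERAL


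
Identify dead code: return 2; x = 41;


statement follows a return and is unreachable
Dead: 'x = 41'


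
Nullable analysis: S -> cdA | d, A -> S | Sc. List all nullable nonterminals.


A nonterminal is nullable iff some alternative derives ε (directly, or every symbol in it is nullable)
Nullable: {}


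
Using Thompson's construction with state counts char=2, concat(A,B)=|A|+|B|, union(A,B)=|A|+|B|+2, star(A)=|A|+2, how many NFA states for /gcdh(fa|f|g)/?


Syntax tree has 8 char leaf(s), 2 union(s), 0 star(s)
chars contribute 8×2 = 16; each union adds +2; each star adds +2
Total: 16 + 4 + 0 = 20 states


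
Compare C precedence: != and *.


'*' is multiplicative (level 10); '!=' is equality (level 6)
Higher level binds tighter
'*' has higher precedence than '!='


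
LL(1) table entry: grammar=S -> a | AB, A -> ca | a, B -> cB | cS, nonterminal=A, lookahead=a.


For [A, a]: 'a' ∈ FIRST(a)
Entry: A -> a


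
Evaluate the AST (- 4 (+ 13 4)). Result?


Evaluate inner: (+ 13 4) = 17
Evaluate root: (- 4 17) = -13
Result: -13


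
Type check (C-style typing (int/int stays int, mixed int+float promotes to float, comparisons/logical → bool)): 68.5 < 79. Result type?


Operand types: float < int
Rule: comparison yields bool
Result type: bool


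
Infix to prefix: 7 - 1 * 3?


'*' binds tighter: tree is (- 7 (* 1 3))
Prefix: - 7 * 1 3


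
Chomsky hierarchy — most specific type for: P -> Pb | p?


Left-linear: every RHS is a terminal or one nonterminal followed by a terminal
Classification: Type 3 (Regular)


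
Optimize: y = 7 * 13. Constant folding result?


7 * 13 = 91 at compile time
Optimized: y = 91


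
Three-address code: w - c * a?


Break into single-operator statements:
t1 = c * a
t2 = w - t1


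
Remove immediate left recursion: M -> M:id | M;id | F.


Left-recursive alternatives: M:id, M;id; non-recursive: F
Introduce M': M -> FM', M' -> :idM' | ;idM' | ε


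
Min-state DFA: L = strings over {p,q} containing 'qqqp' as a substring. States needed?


KMP-style automaton: 4 progress states + 1 absorbing accept = 5
Minimal DFA: 5 states


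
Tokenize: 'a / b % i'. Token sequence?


Scan left to right, longest-match per lexeme
Tokens: ID(a), OP(/), ID(b), OP(%), ID(i)


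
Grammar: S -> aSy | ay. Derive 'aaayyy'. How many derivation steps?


Derivation: S => aSy => aaSyy => aaayyy
Steps: 3


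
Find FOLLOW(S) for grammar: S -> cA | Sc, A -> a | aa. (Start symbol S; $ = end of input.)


$ ∈ FOLLOW(S). For each A -> αBβ: add FIRST(β)\{ε} to FOLLOW(B); if β nullable, add FOLLOW(A).
FOLLOW(S) = {$, c}


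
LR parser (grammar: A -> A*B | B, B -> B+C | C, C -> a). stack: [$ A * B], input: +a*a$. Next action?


'+' can extend B; shift to build B -> B+C
Action: shift


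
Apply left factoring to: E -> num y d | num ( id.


Common prefix: 'num'
Factored: E -> num E', E' -> y d | ( id


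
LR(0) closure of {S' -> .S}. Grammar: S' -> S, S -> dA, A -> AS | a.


Start: S' -> .S
For each item with dot before a nonterminal B, add B -> .γ for every B-production
Closure: [S' -> .S, S -> .dA]


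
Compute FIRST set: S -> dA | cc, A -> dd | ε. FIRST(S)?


Per alternative of S: FIRST(dA) = {d}; FIRST(cc) = {c}
FIRST(S) = {c, d}


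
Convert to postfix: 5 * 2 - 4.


Left to right (same or higher precedence on left)
Postfix: 5 2 * 4 -


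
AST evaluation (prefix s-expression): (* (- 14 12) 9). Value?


Evaluate inner: (- 14 12) = 2
Evaluate root: (* 2 9) = 18
Result: 18


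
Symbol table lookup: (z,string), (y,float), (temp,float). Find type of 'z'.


Lookup 'z' → type string


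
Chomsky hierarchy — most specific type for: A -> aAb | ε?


Single nonterminal LHS, but a^n b^n is not regular
Classification: Type 2 (Context-Free)


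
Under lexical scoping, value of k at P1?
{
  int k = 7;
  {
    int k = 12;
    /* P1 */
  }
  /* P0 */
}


k declared in the same block as P1
k = 12


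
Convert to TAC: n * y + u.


Break into single-operator statements:
t1 = n * y
t2 = t1 + u


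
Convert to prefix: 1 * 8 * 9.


left-to-right (same/higher precedence on left): tree is (* (* 1 8) 9)
Prefix: * * 1 8 9


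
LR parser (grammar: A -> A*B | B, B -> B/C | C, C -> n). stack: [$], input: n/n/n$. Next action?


no handle on stack; shift 'n'
Action: shift


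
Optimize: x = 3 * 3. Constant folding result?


3 * 3 = 9 at compile time
Optimized: x = 9


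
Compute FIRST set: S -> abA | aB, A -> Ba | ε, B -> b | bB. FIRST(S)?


Per alternative of S: FIRST(abA) = {a}; FIRST(aB) = {a}
FIRST(S) = {a}


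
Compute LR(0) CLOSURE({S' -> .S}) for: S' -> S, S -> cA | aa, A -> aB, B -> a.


Start: S' -> .S
For each item with dot before a nonterminal B, add B -> .γ for every B-production
Closure: [S' -> .S, S -> .cA, S -> .aa]


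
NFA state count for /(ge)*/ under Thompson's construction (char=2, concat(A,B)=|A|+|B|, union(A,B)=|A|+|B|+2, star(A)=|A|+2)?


Syntax tree has 2 char leaf(s), 0 union(s), 1 star(s)
chars contribute 2×2 = 4; each union adds +2; each star adds +2
Total: 4 + 0 + 2 = 6 states


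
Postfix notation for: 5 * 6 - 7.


Left to right (same or higher precedence on left)
Postfix: 5 6 * 7 -


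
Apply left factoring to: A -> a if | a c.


Common prefix: 'a'
Factored: A -> a A', A' -> if | c


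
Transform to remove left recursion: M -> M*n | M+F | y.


Left-recursive alternatives: M*n, M+F; non-recursive: y
Introduce M': M -> yM', M' -> *nM' | +FM' | ε


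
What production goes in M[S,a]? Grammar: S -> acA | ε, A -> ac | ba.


For [S, a]: 'a' ∈ FIRST(acA)
Entry: S -> acA


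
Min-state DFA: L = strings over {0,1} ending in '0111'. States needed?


Track the longest suffix of input matching a prefix of '0111': 5 classes (prefixes of length 0..4)
Minimal DFA: 5 states


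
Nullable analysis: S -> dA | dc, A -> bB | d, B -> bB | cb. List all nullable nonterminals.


A nonterminal is nullable iff some alternative derives ε (directly, or every symbol in it is nullable)
Nullable: {}


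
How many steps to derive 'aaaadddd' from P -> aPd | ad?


Derivation: P => aPd => aaPdd => aaaPddd => aaaadddd
Steps: 4


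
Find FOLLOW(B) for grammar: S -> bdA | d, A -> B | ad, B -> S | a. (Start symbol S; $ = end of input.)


$ ∈ FOLLOW(S). For each A -> αBβ: add FIRST(β)\{ε} to FOLLOW(B); if β nullable, add FOLLOW(A).
FOLLOW(B) = {$}


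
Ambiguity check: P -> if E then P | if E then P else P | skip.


dangling else: 'if E then if E then skip else skip' parses two ways
Ambiguous


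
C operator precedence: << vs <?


'<<' is shift (level 8); '<' is relational (level 7)
Higher level binds tighter
'<<' has higher precedence than '<'


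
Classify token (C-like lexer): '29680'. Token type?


Pattern: digits only
Type: INTEGER_LITERAL


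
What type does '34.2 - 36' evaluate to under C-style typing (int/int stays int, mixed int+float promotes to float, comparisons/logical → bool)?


Operand types: float - int
Rule: mixed int/float promotes to float; int/int stays int
Result type: float


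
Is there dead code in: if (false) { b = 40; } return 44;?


condition is constant false, so the whole block is unreachable
Dead: 'if (false) { b = 40; }'


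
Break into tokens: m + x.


Scan left to right, longest-match per lexeme
Tokens: ID(m), OP(+), ID(x)


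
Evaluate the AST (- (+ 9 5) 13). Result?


Evaluate inner: (+ 9 5) = 14
Evaluate root: (- 14 13) = 1
Result: 1


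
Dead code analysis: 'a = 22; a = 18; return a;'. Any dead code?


first assignment to a is overwritten before any read
Dead: 'a = 22'


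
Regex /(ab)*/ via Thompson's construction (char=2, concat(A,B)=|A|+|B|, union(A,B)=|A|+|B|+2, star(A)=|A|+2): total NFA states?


Syntax tree has 2 char leaf(s), 0 union(s), 1 star(s)
chars contribute 2×2 = 4; each union adds +2; each star adds +2
Total: 4 + 0 + 2 = 6 states


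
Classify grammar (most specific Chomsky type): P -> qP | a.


Right-linear: every RHS is a terminal or a terminal followed by one nonterminal
Classification: Type 3 (Regular)


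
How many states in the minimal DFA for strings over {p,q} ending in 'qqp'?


Track the longest suffix of input matching a prefix of 'qqp': 4 classes (prefixes of length 0..3)
Minimal DFA: 4 states


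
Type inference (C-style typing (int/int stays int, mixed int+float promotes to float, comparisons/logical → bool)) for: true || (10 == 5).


Operand types: bool || bool
Rule: logical operators take bool operands and yield bool
Result type: bool


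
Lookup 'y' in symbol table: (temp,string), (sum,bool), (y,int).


Lookup 'y' → type int


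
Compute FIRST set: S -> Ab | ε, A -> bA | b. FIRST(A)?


Per alternative of A: FIRST(bA) = {b}; FIRST(b) = {b}
FIRST(A) = {b}


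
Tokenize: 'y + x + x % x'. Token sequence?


Scan left to right, longest-match per lexeme
Tokens: ID(y), OP(+), ID(x), OP(+), ID(x), OP(%), ID(x)


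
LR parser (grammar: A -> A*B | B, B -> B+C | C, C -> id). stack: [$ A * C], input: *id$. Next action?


'C' (not preceded by B+) is the handle for B -> C
Action: reduce (B -> C)


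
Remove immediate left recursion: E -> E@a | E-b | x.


Left-recursive alternatives: E@a, E-b; non-recursive: x
Introduce E': E -> xE', E' -> @aE' | -bE' | ε


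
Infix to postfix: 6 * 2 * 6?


Left to right (same or higher precedence on left)
Postfix: 6 2 * 6 *


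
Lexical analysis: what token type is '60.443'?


Pattern: digits with a decimal point
Type: FLOAT_LITERAL


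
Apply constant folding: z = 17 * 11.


17 * 11 = 187 at compile time
Optimized: z = 187


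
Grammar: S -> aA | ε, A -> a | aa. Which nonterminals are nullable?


A nonterminal is nullable iff some alternative derives ε (directly, or every symbol in it is nullable)
Nullable: {S}


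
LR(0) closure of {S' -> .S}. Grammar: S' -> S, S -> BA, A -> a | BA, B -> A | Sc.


Start: S' -> .S
For each item with dot before a nonterminal B, add B -> .γ for every B-production
Closure: [S' -> .S, S -> .BA, B -> .A, B -> .Sc, A -> .a, A -> .BA]


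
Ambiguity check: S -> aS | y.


right-linear, alternatives start with distinct terminals 'a' vs 'y': unique leftmost derivation
Unambiguous


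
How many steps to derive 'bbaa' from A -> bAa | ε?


Derivation: A => bAa => bbAaa => bbaa
Steps: 3


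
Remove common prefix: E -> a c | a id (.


Common prefix: 'a'
Factored: E -> a E', E' -> c | id (


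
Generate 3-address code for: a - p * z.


Break into single-operator statements:
t1 = p * z
t2 = a - t1
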